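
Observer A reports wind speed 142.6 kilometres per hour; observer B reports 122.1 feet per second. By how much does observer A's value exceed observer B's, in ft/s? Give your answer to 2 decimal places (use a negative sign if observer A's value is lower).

7.86 ft/s

observer A: 142.6 km/h = 129.9577 ft/s.
Difference: 129.9577 − 122.1000 = 7.86 ft/s.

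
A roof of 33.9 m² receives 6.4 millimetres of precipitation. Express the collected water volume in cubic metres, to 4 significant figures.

0.2170 cubic metres

1 mm over 1 m² is 1 L, so volume = 6.4 × 33.9 = 216.96 L = 0.2170 m³.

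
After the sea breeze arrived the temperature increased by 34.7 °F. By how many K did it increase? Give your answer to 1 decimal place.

A change of 1 °C equals a change of 1.8 °F: ΔK = 34.7 × 0.5556 = 19.3 K.

19.3 K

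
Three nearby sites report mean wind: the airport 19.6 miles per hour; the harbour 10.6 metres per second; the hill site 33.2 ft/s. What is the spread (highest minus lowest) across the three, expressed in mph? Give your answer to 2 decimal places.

the harbour: 10.6 m/s = 23.7115 mph.
the hill site: 33.2 ft/s = 22.6364 mph.
Spread: 23.7115 − 19.6000 = 4.11 mph.

4.11 mph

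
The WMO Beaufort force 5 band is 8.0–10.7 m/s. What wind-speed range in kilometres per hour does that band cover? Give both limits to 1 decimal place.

8.0–10.7 m/s × 3.6 = 28.8–38.5 km/h.

28.8 to 38.5 km/h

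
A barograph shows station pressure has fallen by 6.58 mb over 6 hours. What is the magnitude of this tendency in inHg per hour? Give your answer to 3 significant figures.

6.58 mb / 6 h × 0.02953 inHg/mb = 0.0324 inHg/h.

0.0324 inHg per hour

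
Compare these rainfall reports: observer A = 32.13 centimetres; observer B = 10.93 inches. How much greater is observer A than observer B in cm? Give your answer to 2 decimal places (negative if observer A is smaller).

4.37 cm

observer B: 10.93 in = 27.7622 cm.
Difference: 32.1300 − 27.7622 = 4.37 cm.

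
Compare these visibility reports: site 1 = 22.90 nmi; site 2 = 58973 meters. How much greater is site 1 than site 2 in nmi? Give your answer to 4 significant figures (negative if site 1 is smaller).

site 2: 58973 m = 31.84287 nmi.
Difference: 22.90000 − 31.84287 = -8.943 nmi.

-8.943 nmi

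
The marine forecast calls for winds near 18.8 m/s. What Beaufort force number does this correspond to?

Beaufort force 8

18.8 m/s lies in the Beaufort 8 band (gale, 17.2–20.7 m/s).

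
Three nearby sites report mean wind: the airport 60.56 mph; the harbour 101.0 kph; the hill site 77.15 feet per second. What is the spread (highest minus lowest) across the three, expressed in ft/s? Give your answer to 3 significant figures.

the airport: 60.56 mph = 88.821 ft/s.
the harbour: 101.0 km/h = 92.046 ft/s.
Spread: 92.046 − 77.150 = 14.9 ft/s.

14.9 ft/s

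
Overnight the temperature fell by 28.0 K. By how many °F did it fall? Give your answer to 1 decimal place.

50.4 °F

For a temperature change the 32° offset cancels: Δ°F = 28.0 × 1.8 = 50.4 °F.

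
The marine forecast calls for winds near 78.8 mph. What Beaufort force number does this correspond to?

78.8 mph = 35.2 m/s, which is Beaufort 12 (hurricane force, ≥32.7 m/s).

Beaufort force 12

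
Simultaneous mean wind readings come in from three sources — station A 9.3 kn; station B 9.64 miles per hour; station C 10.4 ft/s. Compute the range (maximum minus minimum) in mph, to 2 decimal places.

station A: 9.3 kt = 10.7022 mph.
station C: 10.4 ft/s = 7.0909 mph.
Spread: 10.7022 − 7.0909 = 3.61 mph.

3.61 mph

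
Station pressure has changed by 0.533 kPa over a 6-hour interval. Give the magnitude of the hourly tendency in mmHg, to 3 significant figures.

0.666 mmHg per hour

0.533 kPa / 6 h × 7.50062 mmHg/kPa = 0.666 mmHg/h.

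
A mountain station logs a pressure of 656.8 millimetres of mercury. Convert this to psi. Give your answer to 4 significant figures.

1 mmHg = 0.0193368 psi, so 656.8 × 0.0193368 = 12.70 psi.

12.70 psi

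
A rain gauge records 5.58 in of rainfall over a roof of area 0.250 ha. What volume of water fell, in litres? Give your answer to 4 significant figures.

354300 litres

Depth: 5.58 in × 25.4 = 141.732 mm.
Area: 0.250 ha = 2500 m².
1 mm over 1 m² is 1 L, so volume = 141.732 × 2500 = 354330 L ≈ 354300 L.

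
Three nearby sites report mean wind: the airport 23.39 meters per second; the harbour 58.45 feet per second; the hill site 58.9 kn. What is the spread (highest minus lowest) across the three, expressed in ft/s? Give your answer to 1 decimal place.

the airport: 23.39 m/s = 76.739 ft/s.
the hill site: 58.9 kt = 99.412 ft/s.
Spread: 99.412 − 58.450 = 41.0 ft/s.

41.0 ft/s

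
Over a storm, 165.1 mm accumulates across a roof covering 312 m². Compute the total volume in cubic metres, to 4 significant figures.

1 mm over 1 m² is 1 L, so volume = 165.1 × 312 = 51511.2 L = 51.51 m³.

51.51 cubic metres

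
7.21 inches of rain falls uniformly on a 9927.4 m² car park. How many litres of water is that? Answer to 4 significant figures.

Depth: 7.21 in × 25.4 = 183.134 mm.
1 mm over 1 m² is 1 L, so volume = 183.134 × 9927.4 = 1818044.5 L ≈ 1818000 L.

1818000 litres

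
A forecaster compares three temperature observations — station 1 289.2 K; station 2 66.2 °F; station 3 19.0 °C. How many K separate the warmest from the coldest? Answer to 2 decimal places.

2.95 K

station 1: 289.2 K = 16.050 °C.
station 2: 66.2 °F = 19.000 °C.
Spread: 19.000 − 16.050 = 2.950 °C.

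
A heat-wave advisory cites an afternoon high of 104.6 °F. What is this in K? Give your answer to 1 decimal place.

First to °C: 40.33 °C.
Then to K: 313.5 K.

313.5 K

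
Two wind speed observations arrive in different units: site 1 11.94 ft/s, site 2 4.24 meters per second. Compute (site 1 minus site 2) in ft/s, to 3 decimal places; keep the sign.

site 2: 4.24 m/s = 13.91076 ft/s.
Difference: 11.94000 − 13.91076 = -1.971 ft/s.

-1.971 ft/s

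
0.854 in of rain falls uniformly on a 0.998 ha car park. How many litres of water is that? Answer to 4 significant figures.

216500 litres

Depth: 0.854 in × 25.4 = 21.6916 mm.
Area: 0.998 ha = 9980 m².
1 mm over 1 m² is 1 L, so volume = 21.6916 × 9980 = 216482.17 L ≈ 216500 L.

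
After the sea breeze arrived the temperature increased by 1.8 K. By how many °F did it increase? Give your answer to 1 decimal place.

For a temperature change the 32° offset cancels: Δ°F = 1.8 × 1.8 = 3.2 °F.

3.2 °F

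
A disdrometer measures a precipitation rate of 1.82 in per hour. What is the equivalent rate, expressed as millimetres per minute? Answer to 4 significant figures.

1.82 in/hour × 25.4 mm/in × 0.0166667 hour/minute = 0.7705 mm/minute.

0.7705 mm/minute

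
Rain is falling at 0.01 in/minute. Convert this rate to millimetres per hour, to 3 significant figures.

0.01 in/minute × 25.4 mm/in × 60 minute/hour = 15.2 mm/hour.

15.2 mm/hour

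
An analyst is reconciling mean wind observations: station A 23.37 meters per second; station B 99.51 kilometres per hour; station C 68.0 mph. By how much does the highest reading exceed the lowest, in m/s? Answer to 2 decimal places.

7.03 m/s

station B: 99.51 km/h = 27.6417 m/s.
station C: 68.0 mph = 30.3987 m/s.
Spread: 30.3987 − 23.3700 = 7.03 m/s.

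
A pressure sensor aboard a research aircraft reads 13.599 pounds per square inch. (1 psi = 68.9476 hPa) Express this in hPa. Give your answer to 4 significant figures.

1 psi = 68.9476 hPa, so 13.599 × 68.9476 = 937.6 hPa.

937.6 hPa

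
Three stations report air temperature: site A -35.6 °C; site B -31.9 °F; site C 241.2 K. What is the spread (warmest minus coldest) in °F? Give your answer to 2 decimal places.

6.57 °F

site B: -31.9 °F = -35.500 °C.
site C: 241.2 K = -31.950 °C.
Spread: (-31.950) − (-35.600) = 3.650 °C = 6.57 °F.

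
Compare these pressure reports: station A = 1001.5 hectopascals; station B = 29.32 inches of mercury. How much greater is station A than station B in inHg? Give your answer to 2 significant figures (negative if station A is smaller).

0.25 inHg

station A: 1001.5 hPa = 29.5743 inHg.
Difference: 29.5743 − 29.3200 = 0.25 inHg.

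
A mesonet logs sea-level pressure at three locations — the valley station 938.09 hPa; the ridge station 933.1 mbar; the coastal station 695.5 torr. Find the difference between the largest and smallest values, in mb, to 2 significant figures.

the valley station: 938.09 hPa = 938.09 mb.
the coastal station: 695.5 mmHg = 927.26 mb.
Spread: 938.09 − 927.26 = 11 mb.

11 mb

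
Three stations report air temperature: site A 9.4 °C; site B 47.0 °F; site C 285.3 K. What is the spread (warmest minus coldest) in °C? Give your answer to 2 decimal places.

3.82 °C

site B: 47.0 °F = 8.333 °C.
site C: 285.3 K = 12.150 °C.
Spread: 12.150 − 8.333 = 3.817 °C.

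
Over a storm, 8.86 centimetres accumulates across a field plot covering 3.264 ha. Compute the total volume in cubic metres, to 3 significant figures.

Depth: 8.86 cm × 10 = 88.6 mm.
Area: 3.264 ha = 32640 m².
1 mm over 1 m² is 1 L, so volume = 88.6 × 32640 = 2891904 L = 2890 m³.

2890 cubic metres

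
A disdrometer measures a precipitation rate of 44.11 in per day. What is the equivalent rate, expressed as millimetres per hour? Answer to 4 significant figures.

44.11 in/day × 25.4 mm/in × 0.0416667 day/hour = 46.68 mm/hour.

46.68 mm/hour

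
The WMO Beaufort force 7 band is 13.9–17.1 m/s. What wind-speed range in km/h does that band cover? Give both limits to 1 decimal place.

13.9–17.1 m/s × 3.6 = 50.0–61.6 km/h.

50.0 to 61.6 km/h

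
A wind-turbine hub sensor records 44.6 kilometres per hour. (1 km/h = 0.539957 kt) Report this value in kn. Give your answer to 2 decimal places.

24.08 kt

1 km/h = 0.539957 kt, so 44.6 × 0.539957 = 24.08 kt.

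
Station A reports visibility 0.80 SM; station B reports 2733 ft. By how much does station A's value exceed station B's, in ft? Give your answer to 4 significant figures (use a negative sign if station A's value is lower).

station A: 0.80 SM = 4224.00 ft.
Difference: 4224.00 − 2733.00 = 1491 ft.

1491 ft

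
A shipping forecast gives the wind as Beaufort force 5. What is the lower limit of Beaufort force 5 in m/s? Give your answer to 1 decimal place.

8.0 m/s

Beaufort 5 (fresh breeze) spans 8.0–10.7 m/s.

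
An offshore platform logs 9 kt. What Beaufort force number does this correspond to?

Beaufort force 3

9 kt lies in the Beaufort 3 band (gentle breeze, 7–10 kt).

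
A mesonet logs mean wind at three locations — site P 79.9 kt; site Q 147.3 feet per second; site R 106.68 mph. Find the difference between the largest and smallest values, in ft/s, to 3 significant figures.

21.6 ft/s

site P: 79.9 kt = 134.856 ft/s.
site R: 106.68 mph = 156.464 ft/s.
Spread: 156.464 − 134.856 = 21.6 ft/s.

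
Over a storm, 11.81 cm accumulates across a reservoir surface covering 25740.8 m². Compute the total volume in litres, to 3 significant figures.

3040000 litres

Depth: 11.81 cm × 10 = 118.1 mm.
1 mm over 1 m² is 1 L, so volume = 118.1 × 25740.8 = 3039988.5 L ≈ 3040000 L.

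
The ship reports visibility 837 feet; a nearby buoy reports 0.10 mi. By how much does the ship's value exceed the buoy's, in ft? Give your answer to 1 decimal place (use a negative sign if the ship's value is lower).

309.0 ft

the buoy: 0.10 SM = 528.000 ft.
Difference: 837.000 − 528.000 = 309.0 ft.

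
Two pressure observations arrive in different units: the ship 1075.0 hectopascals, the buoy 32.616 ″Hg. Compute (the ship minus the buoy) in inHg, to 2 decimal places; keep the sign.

the ship: 1075.0 hPa = 31.7447 inHg.
Difference: 31.7447 − 32.6160 = -0.87 inHg.

-0.87 inHg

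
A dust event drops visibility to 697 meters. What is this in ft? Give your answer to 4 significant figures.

1 m = 3.28084 ft, so 697 × 3.28084 = 2287 ft.

2287 ft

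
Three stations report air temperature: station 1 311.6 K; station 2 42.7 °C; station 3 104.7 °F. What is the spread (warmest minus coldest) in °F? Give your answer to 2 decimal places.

station 1: 311.6 K = 38.450 °C.
station 3: 104.7 °F = 40.389 °C.
Spread: 42.700 − 38.450 = 4.250 °C = 7.65 °F.

7.65 °F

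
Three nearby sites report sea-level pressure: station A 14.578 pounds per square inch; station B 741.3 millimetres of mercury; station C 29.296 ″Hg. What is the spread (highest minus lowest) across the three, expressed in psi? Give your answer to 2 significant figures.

0.24 psi

station B: 741.3 mmHg = 14.3344 psi.
station C: 29.296 inHg = 14.3889 psi.
Spread: 14.5780 − 14.3344 = 0.24 psi.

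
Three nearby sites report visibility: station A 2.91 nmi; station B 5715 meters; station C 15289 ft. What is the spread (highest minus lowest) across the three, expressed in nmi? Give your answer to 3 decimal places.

station B: 5715 m = 3.08585 nmi.
station C: 15289 ft = 2.51625 nmi.
Spread: 3.08585 − 2.51625 = 0.570 nmi.

0.570 nmi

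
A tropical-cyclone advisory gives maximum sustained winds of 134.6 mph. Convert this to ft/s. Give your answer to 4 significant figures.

197.4 ft/s

1 mph = 1.46667 ft/s, so 134.6 × 1.46667 = 197.4 ft/s.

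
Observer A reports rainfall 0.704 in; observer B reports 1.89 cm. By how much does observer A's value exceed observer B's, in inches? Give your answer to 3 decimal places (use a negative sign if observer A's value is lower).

-0.040 in

observer B: 1.89 cm = 0.74409 in.
Difference: 0.70400 − 0.74409 = -0.040 in.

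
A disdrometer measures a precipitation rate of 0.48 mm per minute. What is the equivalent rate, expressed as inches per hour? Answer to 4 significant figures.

1.134 in/hour

0.48 mm/minute × 0.0393701 in/mm × 60 minute/hour = 1.134 in/hour.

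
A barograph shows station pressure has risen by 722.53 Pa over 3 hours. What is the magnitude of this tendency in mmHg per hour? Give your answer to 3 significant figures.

1.81 mmHg per hour

722.53 Pa / 3 h × 0.00750062 mmHg/Pa = 1.81 mmHg/h.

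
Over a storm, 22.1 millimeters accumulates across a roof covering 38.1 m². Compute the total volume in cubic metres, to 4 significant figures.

1 mm over 1 m² is 1 L, so volume = 22.1 × 38.1 = 842.01 L = 0.8420 m³.

0.8420 cubic metres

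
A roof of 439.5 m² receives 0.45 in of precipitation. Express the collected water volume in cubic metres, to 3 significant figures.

Depth: 0.45 in × 25.4 = 11.43 mm.
1 mm over 1 m² is 1 L, so volume = 11.43 × 439.5 = 5023.485 L = 5.02 m³.

5.02 cubic metres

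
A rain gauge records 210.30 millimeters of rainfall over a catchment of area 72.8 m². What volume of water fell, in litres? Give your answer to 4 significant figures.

1 mm over 1 m² is 1 L, so volume = 210.3 × 72.8 = 15309.84 L ≈ 15310 L.

15310 litres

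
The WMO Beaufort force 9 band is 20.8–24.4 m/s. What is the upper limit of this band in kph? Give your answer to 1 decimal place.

87.8 km/h

20.8–24.4 m/s × 3.6 = 74.9–87.8 km/h.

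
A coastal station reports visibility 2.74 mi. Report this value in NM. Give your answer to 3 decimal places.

1 SM = 0.868976 nmi, so 2.74 × 0.868976 = 2.381 nmi.

2.381 nmi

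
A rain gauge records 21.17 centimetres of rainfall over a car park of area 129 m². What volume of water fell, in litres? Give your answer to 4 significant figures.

27310 litres

Depth: 21.17 cm × 10 = 211.7 mm.
1 mm over 1 m² is 1 L, so volume = 211.7 × 129 = 27309.3 L ≈ 27310 L.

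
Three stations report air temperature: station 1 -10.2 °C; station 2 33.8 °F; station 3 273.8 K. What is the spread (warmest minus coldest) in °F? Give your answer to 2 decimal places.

20.16 °F

station 2: 33.8 °F = 1.000 °C.
station 3: 273.8 K = 0.650 °C.
Spread: 1.000 − (-10.200) = 11.200 °C = 20.16 °F.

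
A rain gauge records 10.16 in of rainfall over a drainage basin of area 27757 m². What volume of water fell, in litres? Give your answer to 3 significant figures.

Depth: 10.16 in × 25.4 = 258.064 mm.
1 mm over 1 m² is 1 L, so volume = 258.064 × 27757 = 7163082.4 L ≈ 7160000 L.

7160000 litres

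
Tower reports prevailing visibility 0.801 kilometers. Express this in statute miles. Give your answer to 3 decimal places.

0.498 SM

1 km = 0.621371 SM, so 0.801 × 0.621371 = 0.498 SM.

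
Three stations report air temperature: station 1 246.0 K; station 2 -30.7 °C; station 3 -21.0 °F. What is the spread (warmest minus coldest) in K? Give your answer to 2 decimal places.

station 1: 246.0 K = -27.150 °C.
station 3: -21.0 °F = -29.444 °C.
Spread: (-27.150) − (-30.700) = 3.550 °C.

3.55 K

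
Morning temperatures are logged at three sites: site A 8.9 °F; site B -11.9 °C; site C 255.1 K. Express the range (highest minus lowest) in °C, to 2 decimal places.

site A: 8.9 °F = -12.833 °C.
site C: 255.1 K = -18.050 °C.
Spread: (-11.900) − (-18.050) = 6.150 °C.

6.15 °C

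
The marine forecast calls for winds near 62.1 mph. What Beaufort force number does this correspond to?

Beaufort force 10

62.1 mph = 27.8 m/s, which is Beaufort 10 (storm, 24.5–28.4 m/s).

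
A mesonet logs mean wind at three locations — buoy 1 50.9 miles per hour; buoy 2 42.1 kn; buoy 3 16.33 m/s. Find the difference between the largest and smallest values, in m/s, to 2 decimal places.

6.42 m/s

buoy 1: 50.9 mph = 22.7543 m/s.
buoy 2: 42.1 kt = 21.6581 m/s.
Spread: 22.7543 − 16.3300 = 6.42 m/s.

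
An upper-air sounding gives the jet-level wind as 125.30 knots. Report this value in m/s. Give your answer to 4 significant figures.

64.46 m/s

1 kt = 0.514444 m/s, so 125.30 × 0.514444 = 64.46 m/s.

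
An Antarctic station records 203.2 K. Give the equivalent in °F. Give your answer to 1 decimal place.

-93.9 °F

First to °C: -69.95 °C.
Then to °F: -93.9 °F.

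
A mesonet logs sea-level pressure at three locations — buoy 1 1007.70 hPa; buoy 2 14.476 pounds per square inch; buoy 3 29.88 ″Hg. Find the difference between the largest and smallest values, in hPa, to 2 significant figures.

buoy 2: 14.476 psi = 998.09 hPa.
buoy 3: 29.88 inHg = 1011.85 hPa.
Spread: 1011.85 − 998.09 = 14 hPa.

14 hPa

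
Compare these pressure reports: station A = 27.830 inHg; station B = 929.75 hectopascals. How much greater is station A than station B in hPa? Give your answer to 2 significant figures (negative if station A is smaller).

13 hPa

station A: 27.830 inHg = 942.43 hPa.
Difference: 942.43 − 929.75 = 13 hPa.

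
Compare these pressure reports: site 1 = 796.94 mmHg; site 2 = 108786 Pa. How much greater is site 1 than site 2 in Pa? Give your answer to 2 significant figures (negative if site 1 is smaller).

site 1: 796.94 mmHg = 106249.94 Pa.
Difference: 106249.94 − 108786.00 = -2500 Pa.

-2500 Pa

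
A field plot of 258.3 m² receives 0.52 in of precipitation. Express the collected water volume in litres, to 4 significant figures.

Depth: 0.52 in × 25.4 = 13.208 mm.
1 mm over 1 m² is 1 L, so volume = 13.208 × 258.3 = 3411.6264 L ≈ 3412 L.

3412 litres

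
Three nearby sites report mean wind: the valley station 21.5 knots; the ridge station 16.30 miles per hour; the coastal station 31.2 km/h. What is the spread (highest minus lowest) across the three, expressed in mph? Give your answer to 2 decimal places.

8.44 mph

the valley station: 21.5 kt = 24.7418 mph.
the coastal station: 31.2 km/h = 19.3868 mph.
Spread: 24.7418 − 16.3000 = 8.44 mph.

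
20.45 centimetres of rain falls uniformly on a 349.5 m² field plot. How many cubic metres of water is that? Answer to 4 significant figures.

Depth: 20.45 cm × 10 = 204.5 mm.
1 mm over 1 m² is 1 L, so volume = 204.5 × 349.5 = 71472.75 L = 71.47 m³.

71.47 cubic metres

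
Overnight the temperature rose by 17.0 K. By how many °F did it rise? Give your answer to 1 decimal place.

30.6 °F

For a temperature change the 32° offset cancels: Δ°F = 17.0 × 1.8 = 30.6 °F.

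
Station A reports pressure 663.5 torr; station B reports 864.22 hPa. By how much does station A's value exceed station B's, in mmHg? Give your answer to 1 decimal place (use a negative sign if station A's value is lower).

15.3 mmHg

station B: 864.22 hPa = 648.218 mmHg.
Difference: 663.500 − 648.218 = 15.3 mmHg.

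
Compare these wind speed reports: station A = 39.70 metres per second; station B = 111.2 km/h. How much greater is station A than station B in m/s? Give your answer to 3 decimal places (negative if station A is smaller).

8.811 m/s

station B: 111.2 km/h = 30.88889 m/s.
Difference: 39.70000 − 30.88889 = 8.811 m/s.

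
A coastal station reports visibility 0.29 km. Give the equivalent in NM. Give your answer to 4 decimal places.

1 km = 0.539957 nmi, so 0.29 × 0.539957 = 0.1566 nmi.

0.1566 nmi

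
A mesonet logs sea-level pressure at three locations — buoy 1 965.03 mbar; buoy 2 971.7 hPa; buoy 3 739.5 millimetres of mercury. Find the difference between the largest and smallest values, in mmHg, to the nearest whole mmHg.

16 mmHg

buoy 1: 965.03 mb = 723.83 mmHg.
buoy 2: 971.7 hPa = 728.83 mmHg.
Spread: 739.50 − 723.83 = 16 mmHg.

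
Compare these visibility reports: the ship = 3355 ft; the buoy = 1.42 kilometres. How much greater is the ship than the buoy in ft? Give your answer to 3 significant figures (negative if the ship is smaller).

the buoy: 1.42 km = 4658.79 ft.
Difference: 3355.00 − 4658.79 = -1300 ft.

-1300 ft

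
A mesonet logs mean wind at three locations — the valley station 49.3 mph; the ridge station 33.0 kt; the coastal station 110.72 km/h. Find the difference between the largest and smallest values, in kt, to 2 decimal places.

26.78 kt

the valley station: 49.3 mph = 42.8405 kt.
the coastal station: 110.72 km/h = 59.7840 kt.
Spread: 59.7840 − 33.0000 = 26.78 kt.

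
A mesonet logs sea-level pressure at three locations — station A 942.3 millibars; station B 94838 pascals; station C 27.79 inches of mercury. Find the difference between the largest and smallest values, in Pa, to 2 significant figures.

station A: 942.3 mb = 94230.00 Pa.
station C: 27.79 inHg = 94107.75 Pa.
Spread: 94838.00 − 94107.75 = 730 Pa.

730 Pa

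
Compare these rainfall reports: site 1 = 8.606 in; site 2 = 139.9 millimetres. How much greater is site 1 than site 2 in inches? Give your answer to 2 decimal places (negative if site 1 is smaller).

3.10 in

site 2: 139.9 mm = 5.5079 in.
Difference: 8.6060 − 5.5079 = 3.10 in.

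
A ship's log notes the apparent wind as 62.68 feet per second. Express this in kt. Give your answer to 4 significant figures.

37.14 kt

1 ft/s = 0.592484 kt, so 62.68 × 0.592484 = 37.14 kt.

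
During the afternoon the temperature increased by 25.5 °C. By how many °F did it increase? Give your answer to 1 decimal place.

45.9 °F

For a temperature change the 32° offset cancels: Δ°F = 25.5 × 1.8 = 45.9 °F.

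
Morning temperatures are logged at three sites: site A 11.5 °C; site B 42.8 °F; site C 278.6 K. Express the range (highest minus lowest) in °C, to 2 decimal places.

site B: 42.8 °F = 6.000 °C.
site C: 278.6 K = 5.450 °C.
Spread: 11.500 − 5.450 = 6.050 °C.

6.05 °C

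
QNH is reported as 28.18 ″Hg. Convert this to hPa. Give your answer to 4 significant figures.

954.3 hPa

1 inHg = 33.8639 hPa, so 28.18 × 33.8639 = 954.3 hPa.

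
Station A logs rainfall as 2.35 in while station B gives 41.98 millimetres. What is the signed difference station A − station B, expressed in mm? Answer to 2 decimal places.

station A: 2.35 in = 59.6900 mm.
Difference: 59.6900 − 41.9800 = 17.71 mm.

17.71 mm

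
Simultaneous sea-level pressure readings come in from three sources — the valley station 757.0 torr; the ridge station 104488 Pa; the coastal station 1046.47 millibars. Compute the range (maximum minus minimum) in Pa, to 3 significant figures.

the valley station: 757.0 mmHg = 100925.05 Pa.
the coastal station: 1046.47 mb = 104647.00 Pa.
Spread: 104647.00 − 100925.05 = 3720 Pa.

3720 Pa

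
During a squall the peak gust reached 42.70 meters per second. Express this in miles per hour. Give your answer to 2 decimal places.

95.52 mph

1 m/s = 2.23694 mph, so 42.70 × 2.23694 = 95.52 mph.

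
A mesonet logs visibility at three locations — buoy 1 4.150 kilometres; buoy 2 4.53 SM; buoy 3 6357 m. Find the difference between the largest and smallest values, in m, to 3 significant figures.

buoy 1: 4.150 km = 4150.00 m.
buoy 2: 4.53 SM = 7290.33 m.
Spread: 7290.33 − 4150.00 = 3140 m.

3140 m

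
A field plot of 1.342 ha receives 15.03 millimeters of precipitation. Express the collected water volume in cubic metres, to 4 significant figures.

201.7 cubic metres

Area: 1.342 ha = 13420 m².
1 mm over 1 m² is 1 L, so volume = 15.03 × 13420 = 201702.6 L = 201.7 m³.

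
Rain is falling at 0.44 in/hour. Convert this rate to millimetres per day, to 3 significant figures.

0.44 in/hour × 25.4 mm/in × 24 hour/day = 268 mm/day.

268 mm/day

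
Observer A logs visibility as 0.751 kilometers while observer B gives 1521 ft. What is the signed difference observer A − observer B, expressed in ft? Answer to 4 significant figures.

observer A: 0.751 km = 2463.911 ft.
Difference: 2463.911 − 1521.000 = 942.9 ft.

942.9 ft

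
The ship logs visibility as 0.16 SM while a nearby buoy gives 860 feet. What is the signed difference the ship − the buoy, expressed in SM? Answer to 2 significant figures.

the buoy: 860 ft = 0.162879 SM.
Difference: 0.160000 − 0.162879 = -0.0029 SM.

-0.0029 SM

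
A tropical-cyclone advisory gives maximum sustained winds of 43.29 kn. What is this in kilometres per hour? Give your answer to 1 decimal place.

1 kt = 1.852 km/h, so 43.29 × 1.852 = 80.2 km/h.

80.2 km/h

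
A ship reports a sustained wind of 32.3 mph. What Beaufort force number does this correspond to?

Beaufort force 7

32.3 mph = 14.4 m/s, which is Beaufort 7 (near gale, 13.9–17.1 m/s).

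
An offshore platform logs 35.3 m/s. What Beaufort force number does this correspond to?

Beaufort force 12

35.3 m/s lies in the Beaufort 12 band (hurricane force, ≥32.7 m/s).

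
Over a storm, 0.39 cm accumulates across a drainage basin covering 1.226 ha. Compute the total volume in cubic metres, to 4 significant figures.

47.81 cubic metres

Depth: 0.39 cm × 10 = 3.9 mm.
Area: 1.226 ha = 12260 m².
1 mm over 1 m² is 1 L, so volume = 3.9 × 12260 = 47814 L = 47.81 m³.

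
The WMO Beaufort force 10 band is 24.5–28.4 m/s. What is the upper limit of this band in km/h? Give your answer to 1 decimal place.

24.5–28.4 m/s × 3.6 = 88.2–102.2 km/h.

102.2 km/h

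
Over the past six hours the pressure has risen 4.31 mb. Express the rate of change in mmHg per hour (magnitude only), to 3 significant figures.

0.539 mmHg per hour

4.31 mb / 6 h × 0.750062 mmHg/mb = 0.539 mmHg/h.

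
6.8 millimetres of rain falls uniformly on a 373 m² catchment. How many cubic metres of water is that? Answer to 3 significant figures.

2.54 cubic metres

1 mm over 1 m² is 1 L, so volume = 6.8 × 373 = 2536.4 L = 2.54 m³.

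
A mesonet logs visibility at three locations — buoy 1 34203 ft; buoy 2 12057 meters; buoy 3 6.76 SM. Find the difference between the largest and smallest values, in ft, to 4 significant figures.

5354 ft

buoy 2: 12057 m = 39557.09 ft.
buoy 3: 6.76 SM = 35692.80 ft.
Spread: 39557.09 − 34203.00 = 5354 ft.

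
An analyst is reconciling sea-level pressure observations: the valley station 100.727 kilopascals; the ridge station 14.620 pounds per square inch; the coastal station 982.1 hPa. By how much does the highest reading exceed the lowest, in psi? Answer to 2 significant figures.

0.38 psi

the valley station: 100.727 kPa = 14.6092 psi.
the coastal station: 982.1 hPa = 14.2442 psi.
Spread: 14.6200 − 14.2442 = 0.38 psi.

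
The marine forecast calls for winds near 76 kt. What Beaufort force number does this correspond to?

Beaufort force 12

76 kt lies in the Beaufort 12 band (hurricane force, ≥64 kt).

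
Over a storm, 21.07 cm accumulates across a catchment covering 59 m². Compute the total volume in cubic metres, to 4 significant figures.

12.43 cubic metres

Depth: 21.07 cm × 10 = 210.7 mm.
1 mm over 1 m² is 1 L, so volume = 210.7 × 59 = 12431.3 L = 12.43 m³.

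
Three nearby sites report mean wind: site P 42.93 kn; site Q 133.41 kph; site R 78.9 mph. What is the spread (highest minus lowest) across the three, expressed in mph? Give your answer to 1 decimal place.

33.5 mph

site P: 42.93 kt = 49.403 mph.
site Q: 133.41 km/h = 82.897 mph.
Spread: 82.897 − 49.403 = 33.5 mph.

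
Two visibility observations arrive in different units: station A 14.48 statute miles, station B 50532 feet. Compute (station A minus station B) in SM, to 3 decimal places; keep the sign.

station B: 50532 ft = 9.57045 SM.
Difference: 14.48000 − 9.57045 = 4.910 SM.

4.910 SM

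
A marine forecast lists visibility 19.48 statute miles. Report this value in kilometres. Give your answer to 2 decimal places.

1 SM = 1.60934 km, so 19.48 × 1.60934 = 31.35 km.

31.35 km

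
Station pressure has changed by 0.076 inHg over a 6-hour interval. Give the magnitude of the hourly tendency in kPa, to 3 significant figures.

0.076 inHg / 6 h × 3.38639 kPa/inHg = 0.0429 kPa/h.

0.0429 kPa per hour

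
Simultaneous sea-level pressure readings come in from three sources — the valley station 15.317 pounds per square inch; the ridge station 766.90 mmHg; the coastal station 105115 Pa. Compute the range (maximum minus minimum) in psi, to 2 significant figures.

0.49 psi

the ridge station: 766.90 mmHg = 14.8294 psi.
the coastal station: 105115 Pa = 15.2456 psi.
Spread: 15.3170 − 14.8294 = 0.49 psi.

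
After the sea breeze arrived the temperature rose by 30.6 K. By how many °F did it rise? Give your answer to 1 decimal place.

55.1 °F

A change of 1 °C equals a change of 1.8 °F: Δ°F = 30.6 × 1.8 = 55.1 °F.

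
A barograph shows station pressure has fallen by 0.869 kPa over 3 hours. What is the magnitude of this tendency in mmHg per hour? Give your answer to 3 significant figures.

2.17 mmHg per hour

0.869 kPa / 3 h × 7.50062 mmHg/kPa = 2.17 mmHg/h.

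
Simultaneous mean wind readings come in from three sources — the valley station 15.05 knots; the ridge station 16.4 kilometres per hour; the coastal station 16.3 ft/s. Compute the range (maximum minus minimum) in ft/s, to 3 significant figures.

the valley station: 15.05 kt = 25.402 ft/s.
the ridge station: 16.4 km/h = 14.946 ft/s.
Spread: 25.402 − 14.946 = 10.5 ft/s.

10.5 ft/s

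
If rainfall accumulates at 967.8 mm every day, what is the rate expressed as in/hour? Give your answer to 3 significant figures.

967.8 mm/day × 0.0393701 in/mm × 0.0416667 day/hour = 1.59 in/hour.

1.59 in/hour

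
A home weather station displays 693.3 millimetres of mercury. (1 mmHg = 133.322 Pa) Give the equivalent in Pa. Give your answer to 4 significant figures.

1 mmHg = 133.322 Pa, so 693.3 × 133.322 = 92430 Pa.

92430 Pa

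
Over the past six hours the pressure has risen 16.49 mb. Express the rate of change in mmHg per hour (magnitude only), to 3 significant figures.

16.49 mb / 6 h × 0.750062 mmHg/mb = 2.06 mmHg/h.

2.06 mmHg per hour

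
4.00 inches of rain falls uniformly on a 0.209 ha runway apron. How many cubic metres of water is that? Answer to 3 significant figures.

212 cubic metres

Depth: 4.00 in × 25.4 = 101.6 mm.
Area: 0.209 ha = 2090 m².
1 mm over 1 m² is 1 L, so volume = 101.6 × 2090 = 212344 L = 212 m³.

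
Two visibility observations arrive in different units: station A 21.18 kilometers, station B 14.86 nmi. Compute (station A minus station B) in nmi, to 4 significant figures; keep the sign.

station A: 21.18 km = 11.43629 nmi.
Difference: 11.43629 − 14.86000 = -3.424 nmi.

-3.424 nmi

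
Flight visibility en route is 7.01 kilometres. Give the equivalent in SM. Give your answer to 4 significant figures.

1 km = 0.621371 SM, so 7.01 × 0.621371 = 4.356 SM.

4.356 SM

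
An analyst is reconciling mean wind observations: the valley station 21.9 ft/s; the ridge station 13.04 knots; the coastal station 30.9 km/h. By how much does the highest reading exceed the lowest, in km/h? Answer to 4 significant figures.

6.870 km/h

the valley station: 21.9 ft/s = 24.03043 km/h.
the ridge station: 13.04 kt = 24.15008 km/h.
Spread: 30.90000 − 24.03043 = 6.870 km/h.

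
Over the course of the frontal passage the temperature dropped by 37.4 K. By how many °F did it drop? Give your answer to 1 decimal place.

67.3 °F

A change of 1 °C equals a change of 1.8 °F: Δ°F = 37.4 × 1.8 = 67.3 °F.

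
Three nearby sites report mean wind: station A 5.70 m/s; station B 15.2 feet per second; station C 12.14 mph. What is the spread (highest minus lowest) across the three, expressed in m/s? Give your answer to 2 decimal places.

station B: 15.2 ft/s = 4.6330 m/s.
station C: 12.14 mph = 5.4271 m/s.
Spread: 5.7000 − 4.6330 = 1.07 m/s.

1.07 m/s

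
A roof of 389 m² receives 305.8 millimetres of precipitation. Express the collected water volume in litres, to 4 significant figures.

119000 litres

1 mm over 1 m² is 1 L, so volume = 305.8 × 389 = 118956.2 L ≈ 119000 L.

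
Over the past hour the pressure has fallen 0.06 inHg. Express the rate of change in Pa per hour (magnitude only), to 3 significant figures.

203 Pa per hour

0.06 inHg / 1 h × 3386.39 Pa/inHg = 203 Pa/h.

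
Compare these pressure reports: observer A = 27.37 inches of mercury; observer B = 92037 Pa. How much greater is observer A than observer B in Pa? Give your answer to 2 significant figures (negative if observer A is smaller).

observer A: 27.37 inHg = 92685.47 Pa.
Difference: 92685.47 − 92037.00 = 650 Pa.

650 Pa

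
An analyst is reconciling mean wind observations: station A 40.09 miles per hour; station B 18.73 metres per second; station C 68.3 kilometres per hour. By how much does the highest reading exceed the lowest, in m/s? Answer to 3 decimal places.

1.050 m/s

station A: 40.09 mph = 17.92183 m/s.
station C: 68.3 km/h = 18.97222 m/s.
Spread: 18.97222 − 17.92183 = 1.050 m/s.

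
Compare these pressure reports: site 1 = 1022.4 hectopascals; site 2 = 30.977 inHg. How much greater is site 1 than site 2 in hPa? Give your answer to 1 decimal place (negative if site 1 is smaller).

-26.6 hPa

site 2: 30.977 inHg = 1049.002 hPa.
Difference: 1022.400 − 1049.002 = -26.6 hPa.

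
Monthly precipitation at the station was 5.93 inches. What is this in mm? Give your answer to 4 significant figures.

1 in = 25.4 mm, so 5.93 × 25.4 = 150.6 mm.

150.6 mm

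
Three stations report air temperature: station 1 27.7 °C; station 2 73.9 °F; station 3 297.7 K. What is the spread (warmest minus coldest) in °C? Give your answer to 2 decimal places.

4.42 °C

station 2: 73.9 °F = 23.278 °C.
station 3: 297.7 K = 24.550 °C.
Spread: 27.700 − 23.278 = 4.422 °C.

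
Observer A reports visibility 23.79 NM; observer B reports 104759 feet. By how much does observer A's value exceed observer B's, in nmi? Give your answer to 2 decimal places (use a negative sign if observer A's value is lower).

observer B: 104759 ft = 17.2411 nmi.
Difference: 23.7900 − 17.2411 = 6.55 nmi.

6.55 nmi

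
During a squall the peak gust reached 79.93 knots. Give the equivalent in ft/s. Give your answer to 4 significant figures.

1 kt = 1.68781 ft/s, so 79.93 × 1.68781 = 134.9 ft/s.

134.9 ft/s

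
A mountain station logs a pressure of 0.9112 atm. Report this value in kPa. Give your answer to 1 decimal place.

92.3 kPa

1 atm = 101.325 kPa, so 0.9112 × 101.325 = 92.3 kPa.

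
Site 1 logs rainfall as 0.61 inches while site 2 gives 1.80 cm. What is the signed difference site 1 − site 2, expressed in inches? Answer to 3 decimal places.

site 2: 1.80 cm = 0.70866 in.
Difference: 0.61000 − 0.70866 = -0.099 in.

-0.099 in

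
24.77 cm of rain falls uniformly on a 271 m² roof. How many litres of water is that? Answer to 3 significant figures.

67100 litres

Depth: 24.77 cm × 10 = 247.7 mm.
1 mm over 1 m² is 1 L, so volume = 247.7 × 271 = 67126.7 L ≈ 67100 L.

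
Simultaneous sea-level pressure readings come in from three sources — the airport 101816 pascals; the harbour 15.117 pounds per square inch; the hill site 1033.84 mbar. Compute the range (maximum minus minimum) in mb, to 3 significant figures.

24.1 mb

the airport: 101816 Pa = 1018.160 mb.
the harbour: 15.117 psi = 1042.280 mb.
Spread: 1042.280 − 1018.160 = 24.1 mb.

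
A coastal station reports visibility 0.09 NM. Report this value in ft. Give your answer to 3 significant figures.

547 ft

1 nmi = 6076.12 ft, so 0.09 × 6076.12 = 547 ft.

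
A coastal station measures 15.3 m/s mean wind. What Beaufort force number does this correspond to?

Beaufort force 7

15.3 m/s lies in the Beaufort 7 band (near gale, 13.9–17.1 m/s).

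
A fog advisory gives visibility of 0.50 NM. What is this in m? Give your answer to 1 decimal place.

926.0 m

1 nmi = 1852 m, so 0.50 × 1852 = 926.0 m.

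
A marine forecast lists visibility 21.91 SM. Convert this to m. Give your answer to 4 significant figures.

35260 m

1 SM = 1609.34 m, so 21.91 × 1609.34 = 35260 m.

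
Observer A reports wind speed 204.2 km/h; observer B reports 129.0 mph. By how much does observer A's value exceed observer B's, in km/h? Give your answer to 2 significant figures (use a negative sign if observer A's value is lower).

observer B: 129.0 mph = 207.605 km/h.
Difference: 204.200 − 207.605 = -3.4 km/h.

-3.4 km/h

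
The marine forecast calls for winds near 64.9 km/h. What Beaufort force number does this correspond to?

64.9 km/h = 18.0 m/s, which is Beaufort 8 (gale, 17.2–20.7 m/s).

Beaufort force 8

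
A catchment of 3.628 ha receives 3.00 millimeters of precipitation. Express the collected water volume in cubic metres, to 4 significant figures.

Area: 3.628 ha = 36280 m².
1 mm over 1 m² is 1 L, so volume = 3 × 36280 = 108840 L = 108.8 m³.

108.8 cubic metres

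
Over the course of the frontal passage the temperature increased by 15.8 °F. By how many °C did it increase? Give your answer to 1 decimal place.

For a temperature change the 32° offset cancels: Δ°C = 15.8 × 0.5556 = 8.8 °C.

8.8 °C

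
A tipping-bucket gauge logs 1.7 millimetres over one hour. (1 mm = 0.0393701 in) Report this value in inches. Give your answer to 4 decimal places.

0.0669 in

1 mm = 0.0393701 in, so 1.7 × 0.0393701 = 0.0669 in.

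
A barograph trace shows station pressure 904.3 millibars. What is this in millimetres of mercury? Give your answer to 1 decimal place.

678.3 mmHg

1 mb = 0.750062 mmHg, so 904.3 × 0.750062 = 678.3 mmHg.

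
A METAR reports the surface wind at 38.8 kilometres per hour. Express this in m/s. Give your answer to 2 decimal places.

10.78 m/s

1 km/h = 0.277778 m/s, so 38.8 × 0.277778 = 10.78 m/s.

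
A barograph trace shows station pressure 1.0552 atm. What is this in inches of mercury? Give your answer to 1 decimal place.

1 atm = 29.9213 inHg, so 1.0552 × 29.9213 = 31.6 inHg.

31.6 inHg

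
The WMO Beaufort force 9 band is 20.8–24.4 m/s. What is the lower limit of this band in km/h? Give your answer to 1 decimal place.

20.8–24.4 m/s × 3.6 = 74.9–87.8 km/h.

74.9 km/h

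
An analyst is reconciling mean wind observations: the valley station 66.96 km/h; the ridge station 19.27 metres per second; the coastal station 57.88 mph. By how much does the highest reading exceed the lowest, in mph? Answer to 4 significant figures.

the valley station: 66.96 km/h = 41.6070 mph.
the ridge station: 19.27 m/s = 43.1058 mph.
Spread: 57.8800 − 41.6070 = 16.27 mph.

16.27 mph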